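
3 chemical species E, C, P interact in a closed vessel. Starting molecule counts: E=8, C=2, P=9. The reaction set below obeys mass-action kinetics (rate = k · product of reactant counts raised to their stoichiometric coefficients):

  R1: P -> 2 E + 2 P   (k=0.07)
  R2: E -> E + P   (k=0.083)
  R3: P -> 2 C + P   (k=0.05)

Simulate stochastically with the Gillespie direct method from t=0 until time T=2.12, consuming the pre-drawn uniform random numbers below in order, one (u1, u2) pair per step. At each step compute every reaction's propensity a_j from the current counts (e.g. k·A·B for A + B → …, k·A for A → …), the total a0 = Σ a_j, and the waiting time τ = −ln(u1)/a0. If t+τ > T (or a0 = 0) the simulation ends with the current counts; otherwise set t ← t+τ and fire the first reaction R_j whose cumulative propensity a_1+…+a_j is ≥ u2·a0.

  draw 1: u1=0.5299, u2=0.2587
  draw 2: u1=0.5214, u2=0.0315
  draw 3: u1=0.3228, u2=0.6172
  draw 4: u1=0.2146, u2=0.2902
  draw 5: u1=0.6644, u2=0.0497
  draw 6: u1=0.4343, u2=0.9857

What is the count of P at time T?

t=0.000: E=8 C=2 P=9
Draw 1: a1=0.630, a2=0.664, a3=0.450, a0=1.744; τ=−ln(0.5299)/1.744=0.364 → t=0.364; u2·a0=0.2587·1.744=0.451 ≤ a1=0.630 → R1 fires; E=10 C=2 P=10
Draw 2: a1=0.700, a2=0.830, a3=0.500, a0=2.030; τ=−ln(0.5214)/2.030=0.321 → t=0.685; u2·a0=0.0315·2.030=0.064 ≤ a1=0.700 → R1 fires; E=12 C=2 P=11
Draw 3: a1=0.770, a2=0.996, a3=0.550, a0=2.316; τ=−ln(0.3228)/2.316=0.488 → t=1.173; u2·a0=0.6172·2.316=1.429; a1=0.770 < 1.429 ≤ a1+a2=1.766 → R2 fires; E=12 C=2 P=12
Draw 4: a1=0.840, a2=0.996, a3=0.600, a0=2.436; τ=−ln(0.2146)/2.436=0.632 → t=1.805; u2·a0=0.2902·2.436=0.707 ≤ a1=0.840 → R1 fires; E=14 C=2 P=13
Draw 5: a1=0.910, a2=1.162, a3=0.650, a0=2.722; τ=−ln(0.6644)/2.722=0.150 → t=1.955; u2·a0=0.0497·2.722=0.135 ≤ a1=0.910 → R1 fires; E=16 C=2 P=14
Draw 6: a1=0.980, a2=1.328, a3=0.700, a0=3.008; τ=−ln(0.4343)/3.008=0.277 → t=2.232 > T=2.12: stop.
Read off P at T=2.12: 14

P at T = 14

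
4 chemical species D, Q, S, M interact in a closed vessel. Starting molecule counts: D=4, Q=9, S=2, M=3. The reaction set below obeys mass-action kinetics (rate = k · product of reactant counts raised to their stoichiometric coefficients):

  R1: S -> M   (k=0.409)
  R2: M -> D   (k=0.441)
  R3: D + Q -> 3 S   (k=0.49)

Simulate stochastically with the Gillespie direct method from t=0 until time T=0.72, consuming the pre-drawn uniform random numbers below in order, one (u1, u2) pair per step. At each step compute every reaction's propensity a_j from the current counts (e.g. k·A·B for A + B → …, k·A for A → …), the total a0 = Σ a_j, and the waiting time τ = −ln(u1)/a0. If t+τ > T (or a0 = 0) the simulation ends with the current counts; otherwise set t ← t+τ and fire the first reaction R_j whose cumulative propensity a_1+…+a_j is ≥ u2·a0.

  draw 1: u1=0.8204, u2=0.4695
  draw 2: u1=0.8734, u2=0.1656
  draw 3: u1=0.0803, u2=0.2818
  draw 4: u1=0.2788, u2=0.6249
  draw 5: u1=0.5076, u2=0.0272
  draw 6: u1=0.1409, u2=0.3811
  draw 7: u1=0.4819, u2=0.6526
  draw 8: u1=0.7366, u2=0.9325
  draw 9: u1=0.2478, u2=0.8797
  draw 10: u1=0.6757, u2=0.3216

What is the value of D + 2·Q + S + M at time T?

Value at T = 27

Check how each reaction changes W = D + 2·Q + S + M (weight of products minus weight of reactants):
R1: S -> M: (1·1) − (1·1) = 1 − 1 = 0
R2: M -> D: (1·1) − (1·1) = 1 − 1 = 0
R3: D + Q -> 3 S: (1·3) − (1·1 + 2·1) = 3 − 3 = 0
Every reaction leaves W unchanged, so W is conserved and no simulation is needed: W(T) = W(0) = 4 + 2·9 + 2 + 3 = 27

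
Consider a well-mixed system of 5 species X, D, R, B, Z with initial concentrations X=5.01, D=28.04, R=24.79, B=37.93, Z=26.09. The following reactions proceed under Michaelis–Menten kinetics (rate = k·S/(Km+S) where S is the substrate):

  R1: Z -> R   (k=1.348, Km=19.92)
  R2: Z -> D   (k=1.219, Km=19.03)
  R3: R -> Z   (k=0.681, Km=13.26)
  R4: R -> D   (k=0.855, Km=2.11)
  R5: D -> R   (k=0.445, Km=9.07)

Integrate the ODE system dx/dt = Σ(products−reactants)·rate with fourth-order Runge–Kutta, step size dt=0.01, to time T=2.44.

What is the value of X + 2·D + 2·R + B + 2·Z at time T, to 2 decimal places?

Check how each reaction changes W = X + 2·D + 2·R + B + 2·Z (weight of products minus weight of reactants):
R1: Z -> R: (2·1) − (2·1) = 2 − 2 = 0
R2: Z -> D: (2·1) − (2·1) = 2 − 2 = 0
R3: R -> Z: (2·1) − (2·1) = 2 − 2 = 0
R4: R -> D: (2·1) − (2·1) = 2 − 2 = 0
R5: D -> R: (2·1) − (2·1) = 2 − 2 = 0
Every reaction leaves W unchanged, so W is conserved and no simulation is needed: W(T) = W(0) = 5.01 + 2·28.04 + 2·24.79 + 37.93 + 2·26.09 = 200.78

Value at T = 200.78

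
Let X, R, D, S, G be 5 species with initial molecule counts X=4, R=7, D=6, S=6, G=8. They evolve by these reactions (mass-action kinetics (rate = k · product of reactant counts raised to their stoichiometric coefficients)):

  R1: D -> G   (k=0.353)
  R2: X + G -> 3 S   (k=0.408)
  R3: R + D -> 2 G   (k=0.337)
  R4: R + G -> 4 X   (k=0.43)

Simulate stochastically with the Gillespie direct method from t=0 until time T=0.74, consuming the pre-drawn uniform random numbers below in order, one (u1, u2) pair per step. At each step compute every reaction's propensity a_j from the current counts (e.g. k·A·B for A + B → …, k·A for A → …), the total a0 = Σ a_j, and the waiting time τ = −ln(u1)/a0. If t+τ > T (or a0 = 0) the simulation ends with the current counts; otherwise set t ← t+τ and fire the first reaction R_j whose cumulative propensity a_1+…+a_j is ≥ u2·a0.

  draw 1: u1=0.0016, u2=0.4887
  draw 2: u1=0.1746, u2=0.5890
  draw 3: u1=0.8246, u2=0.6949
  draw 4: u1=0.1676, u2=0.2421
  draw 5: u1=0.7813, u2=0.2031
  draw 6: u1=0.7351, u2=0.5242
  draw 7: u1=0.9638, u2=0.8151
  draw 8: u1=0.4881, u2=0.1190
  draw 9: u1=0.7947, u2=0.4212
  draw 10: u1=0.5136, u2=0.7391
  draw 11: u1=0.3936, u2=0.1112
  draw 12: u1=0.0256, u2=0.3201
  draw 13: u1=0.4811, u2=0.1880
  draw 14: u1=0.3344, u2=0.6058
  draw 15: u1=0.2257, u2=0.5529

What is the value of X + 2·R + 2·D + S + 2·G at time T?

Check how each reaction changes W = X + 2·R + 2·D + S + 2·G (weight of products minus weight of reactants):
R1: D -> G: (2·1) − (2·1) = 2 − 2 = 0
R2: X + G -> 3 S: (1·3) − (1·1 + 2·1) = 3 − 3 = 0
R3: R + D -> 2 G: (2·2) − (2·1 + 2·1) = 4 − 4 = 0
R4: R + G -> 4 X: (1·4) − (2·1 + 2·1) = 4 − 4 = 0
Every reaction leaves W unchanged, so W is conserved and no simulation is needed: W(T) = W(0) = 4 + 2·7 + 2·6 + 6 + 2·8 = 52

Value at T = 52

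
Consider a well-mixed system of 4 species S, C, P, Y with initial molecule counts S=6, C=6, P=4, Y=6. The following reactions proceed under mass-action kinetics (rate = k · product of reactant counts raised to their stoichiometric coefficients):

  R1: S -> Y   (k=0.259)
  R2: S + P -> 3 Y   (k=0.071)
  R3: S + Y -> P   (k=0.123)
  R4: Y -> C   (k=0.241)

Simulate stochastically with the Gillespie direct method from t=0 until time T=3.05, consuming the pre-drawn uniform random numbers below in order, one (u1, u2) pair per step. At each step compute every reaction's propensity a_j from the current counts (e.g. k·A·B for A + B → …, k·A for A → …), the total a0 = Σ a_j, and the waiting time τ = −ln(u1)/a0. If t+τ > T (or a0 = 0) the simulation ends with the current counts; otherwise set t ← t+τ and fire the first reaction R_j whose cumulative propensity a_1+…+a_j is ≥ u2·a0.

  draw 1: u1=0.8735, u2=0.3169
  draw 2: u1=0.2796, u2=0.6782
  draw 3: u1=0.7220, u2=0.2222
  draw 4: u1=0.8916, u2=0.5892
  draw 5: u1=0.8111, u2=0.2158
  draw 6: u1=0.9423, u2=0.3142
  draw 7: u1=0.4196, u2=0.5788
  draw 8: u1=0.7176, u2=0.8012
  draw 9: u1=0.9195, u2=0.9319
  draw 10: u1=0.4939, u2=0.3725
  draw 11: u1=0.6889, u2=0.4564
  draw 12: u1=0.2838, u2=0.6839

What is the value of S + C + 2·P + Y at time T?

Check how each reaction changes W = S + C + 2·P + Y (weight of products minus weight of reactants):
R1: S -> Y: (1·1) − (1·1) = 1 − 1 = 0
R2: S + P -> 3 Y: (1·3) − (1·1 + 2·1) = 3 − 3 = 0
R3: S + Y -> P: (2·1) − (1·1 + 1·1) = 2 − 2 = 0
R4: Y -> C: (1·1) − (1·1) = 1 − 1 = 0
Every reaction leaves W unchanged, so W is conserved and no simulation is needed: W(T) = W(0) = 6 + 6 + 2·4 + 6 = 26

Value at T = 26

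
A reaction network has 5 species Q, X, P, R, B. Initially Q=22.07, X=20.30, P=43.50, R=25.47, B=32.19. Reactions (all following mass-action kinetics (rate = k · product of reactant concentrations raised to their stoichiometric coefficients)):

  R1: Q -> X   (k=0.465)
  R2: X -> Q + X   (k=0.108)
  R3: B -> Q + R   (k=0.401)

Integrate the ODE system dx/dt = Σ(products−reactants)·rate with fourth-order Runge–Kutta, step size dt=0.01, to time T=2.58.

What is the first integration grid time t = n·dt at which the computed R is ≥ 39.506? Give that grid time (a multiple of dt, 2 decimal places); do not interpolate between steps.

RK4 with dt=0.01: 258 steps to T=2.58. Trajectory (selected grid times):
t=0.00: Q=22.07 X=20.30 P=43.50 R=25.47 B=32.19
t=0.29: Q=23.23 X=23.36 P=43.50 R=29.00 B=28.66
t=0.57: Q=23.95 X=26.43 P=43.50 R=32.05 B=25.61
t=0.86: Q=24.38 X=29.70 P=43.50 R=34.86 B=22.80
t=1.15: Q=24.56 X=33.00 P=43.50 R=37.36 B=20.30
t=1.42: Q=24.57 X=36.08 P=43.50 R=39.45 B=18.21
t=1.43: Q=24.56 X=36.20 P=43.50 R=39.52 B=18.14
t=1.72: Q=24.44 X=39.50 P=43.50 R=41.51 B=16.15
t=2.01: Q=24.22 X=42.78 P=43.50 R=43.28 B=14.38
t=2.29: Q=23.95 X=45.92 P=43.50 R=44.81 B=12.85
t=2.58: Q=23.64 X=49.13 P=43.50 R=46.22 B=11.44
R(1.42)=39.445 < 39.506 but R(1.43)=39.518 ≥ 39.506, so the first grid time is t=1.43.

Threshold first reached at t = 1.43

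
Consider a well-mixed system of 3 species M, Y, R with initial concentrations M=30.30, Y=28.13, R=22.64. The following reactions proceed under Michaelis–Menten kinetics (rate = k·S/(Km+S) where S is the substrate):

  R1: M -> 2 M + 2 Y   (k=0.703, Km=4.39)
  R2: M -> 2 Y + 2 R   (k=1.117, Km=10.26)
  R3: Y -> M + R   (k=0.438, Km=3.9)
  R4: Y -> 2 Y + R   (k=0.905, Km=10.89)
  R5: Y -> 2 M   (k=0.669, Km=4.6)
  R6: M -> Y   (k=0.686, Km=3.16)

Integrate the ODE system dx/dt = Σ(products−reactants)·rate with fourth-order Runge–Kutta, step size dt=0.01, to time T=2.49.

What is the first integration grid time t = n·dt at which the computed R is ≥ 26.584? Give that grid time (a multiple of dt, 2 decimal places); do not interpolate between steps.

Threshold first reached at t = 1.45

RK4 with dt=0.01: 249 steps to T=2.49. Trajectory (selected grid times):
t=0.00: M=30.30 Y=28.13 R=22.64
t=0.28: M=30.49 Y=29.03 R=23.40
t=0.55: M=30.68 Y=29.90 R=24.13
t=0.83: M=30.88 Y=30.80 R=24.90
t=1.11: M=31.08 Y=31.71 R=25.66
t=1.38: M=31.27 Y=32.58 R=26.41
t=1.44: M=31.32 Y=32.77 R=26.57
t=1.45: M=31.32 Y=32.81 R=26.60
t=1.66: M=31.47 Y=33.49 R=27.18
t=1.94: M=31.68 Y=34.40 R=27.95
t=2.21: M=31.87 Y=35.28 R=28.70
t=2.49: M=32.08 Y=36.19 R=29.48
R(1.44)=26.572 < 26.584 but R(1.45)=26.599 ≥ 26.584, so the first grid time is t=1.45.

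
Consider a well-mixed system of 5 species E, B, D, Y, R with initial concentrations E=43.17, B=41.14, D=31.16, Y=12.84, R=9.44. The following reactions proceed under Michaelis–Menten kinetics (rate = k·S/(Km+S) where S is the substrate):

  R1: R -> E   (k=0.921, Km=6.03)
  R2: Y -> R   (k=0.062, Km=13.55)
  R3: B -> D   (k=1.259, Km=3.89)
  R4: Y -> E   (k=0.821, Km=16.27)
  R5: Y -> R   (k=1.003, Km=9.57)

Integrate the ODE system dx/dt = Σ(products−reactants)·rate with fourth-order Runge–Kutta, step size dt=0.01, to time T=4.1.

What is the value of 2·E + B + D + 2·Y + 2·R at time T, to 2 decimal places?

Value at T = 203.20

Check how each reaction changes W = 2·E + B + D + 2·Y + 2·R (weight of products minus weight of reactants):
R1: R -> E: (2·1) − (2·1) = 2 − 2 = 0
R2: Y -> R: (2·1) − (2·1) = 2 − 2 = 0
R3: B -> D: (1·1) − (1·1) = 1 − 1 = 0
R4: Y -> E: (2·1) − (2·1) = 2 − 2 = 0
R5: Y -> R: (2·1) − (2·1) = 2 − 2 = 0
Every reaction leaves W unchanged, so W is conserved and no simulation is needed: W(T) = W(0) = 2·43.17 + 41.14 + 31.16 + 2·12.84 + 2·9.44 = 203.20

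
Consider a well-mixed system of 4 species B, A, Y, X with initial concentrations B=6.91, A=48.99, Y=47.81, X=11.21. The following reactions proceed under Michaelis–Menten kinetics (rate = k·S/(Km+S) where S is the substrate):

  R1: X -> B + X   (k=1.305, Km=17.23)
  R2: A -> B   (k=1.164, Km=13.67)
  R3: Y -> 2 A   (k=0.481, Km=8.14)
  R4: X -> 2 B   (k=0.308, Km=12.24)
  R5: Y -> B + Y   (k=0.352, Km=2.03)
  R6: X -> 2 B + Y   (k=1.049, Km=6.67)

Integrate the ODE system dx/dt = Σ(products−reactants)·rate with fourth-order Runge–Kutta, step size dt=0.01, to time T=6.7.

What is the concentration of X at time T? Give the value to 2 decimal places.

RK4 with dt=0.01: 670 steps to T=6.7. Trajectory (selected grid times):
t=0.00: B=6.91 A=48.99 Y=47.81 X=11.21
t=0.74: B=9.39 A=48.93 Y=47.99 X=10.62
t=1.49: B=11.86 A=48.86 Y=48.16 X=10.04
t=2.23: B=14.25 A=48.80 Y=48.31 X=9.48
t=2.98: B=16.64 A=48.73 Y=48.46 X=8.92
t=3.72: B=18.95 A=48.67 Y=48.59 X=8.39
t=4.47: B=21.25 A=48.61 Y=48.72 X=7.86
t=5.21: B=23.47 A=48.54 Y=48.83 X=7.36
t=5.96: B=25.67 A=48.48 Y=48.92 X=6.87
t=6.70: B=27.79 A=48.42 Y=49.00 X=6.40
Read off X at T=6.7: 6.40

X at T = 6.40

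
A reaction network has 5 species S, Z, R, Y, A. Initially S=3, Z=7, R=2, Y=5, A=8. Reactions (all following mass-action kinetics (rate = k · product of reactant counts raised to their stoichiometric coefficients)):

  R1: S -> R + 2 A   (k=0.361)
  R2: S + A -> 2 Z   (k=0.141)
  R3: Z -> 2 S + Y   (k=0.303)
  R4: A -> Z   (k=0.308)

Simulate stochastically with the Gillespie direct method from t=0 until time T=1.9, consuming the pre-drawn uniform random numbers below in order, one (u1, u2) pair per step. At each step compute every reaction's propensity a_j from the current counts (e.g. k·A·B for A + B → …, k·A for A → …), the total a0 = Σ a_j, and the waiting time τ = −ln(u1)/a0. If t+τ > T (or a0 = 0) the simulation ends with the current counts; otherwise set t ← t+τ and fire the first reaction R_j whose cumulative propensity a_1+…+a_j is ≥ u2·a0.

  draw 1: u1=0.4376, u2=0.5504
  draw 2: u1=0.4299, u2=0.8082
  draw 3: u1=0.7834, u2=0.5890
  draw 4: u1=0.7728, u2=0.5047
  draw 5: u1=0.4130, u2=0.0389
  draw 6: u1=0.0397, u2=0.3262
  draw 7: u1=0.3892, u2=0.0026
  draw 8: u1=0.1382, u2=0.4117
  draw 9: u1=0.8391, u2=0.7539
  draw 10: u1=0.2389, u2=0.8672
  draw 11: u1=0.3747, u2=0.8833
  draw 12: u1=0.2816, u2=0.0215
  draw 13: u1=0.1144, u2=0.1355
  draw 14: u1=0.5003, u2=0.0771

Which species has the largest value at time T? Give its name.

Dominant species at T: Z

t=0.000: S=3 Z=7 R=2 Y=5 A=8
Draw 1: a1=1.083, a2=3.384, a3=2.121, a4=2.464, a0=9.052; τ=−ln(0.4376)/9.052=0.091 → t=0.091; u2·a0=0.5504·9.052=4.982; a1+a2=4.467 < 4.982 ≤ a1+…+a3=6.588 → R3 fires; S=5 Z=6 R=2 Y=6 A=8
Draw 2: a1=1.805, a2=5.640, a3=1.818, a4=2.464, a0=11.727; τ=−ln(0.4299)/11.727=0.072 → t=0.163; u2·a0=0.8082·11.727=9.478; a1+…+a3=9.263 < 9.478 ≤ a1+…+a4=11.727 → R4 fires; S=5 Z=7 R=2 Y=6 A=7
Draw 3: a1=1.805, a2=4.935, a3=2.121, a4=2.156, a0=11.017; τ=−ln(0.7834)/11.017=0.022 → t=0.185; u2·a0=0.5890·11.017=6.489; a1=1.805 < 6.489 ≤ a1+a2=6.740 → R2 fires; S=4 Z=9 R=2 Y=6 A=6
Draw 4: a1=1.444, a2=3.384, a3=2.727, a4=1.848, a0=9.403; τ=−ln(0.7728)/9.403=0.027 → t=0.213; u2·a0=0.5047·9.403=4.746; a1=1.444 < 4.746 ≤ a1+a2=4.828 → R2 fires; S=3 Z=11 R=2 Y=6 A=5
Draw 5: a1=1.083, a2=2.115, a3=3.333, a4=1.540, a0=8.071; τ=−ln(0.4130)/8.071=0.110 → t=0.322; u2·a0=0.0389·8.071=0.314 ≤ a1=1.083 → R1 fires; S=2 Z=11 R=3 Y=6 A=7
Draw 6: a1=0.722, a2=1.974, a3=3.333, a4=2.156, a0=8.185; τ=−ln(0.0397)/8.185=0.394 → t=0.717; u2·a0=0.3262·8.185=2.670; a1=0.722 < 2.670 ≤ a1+a2=2.696 → R2 fires; S=1 Z=13 R=3 Y=6 A=6
Draw 7: a1=0.361, a2=0.846, a3=3.939, a4=1.848, a0=6.994; τ=−ln(0.3892)/6.994=0.135 → t=0.852; u2·a0=0.0026·6.994=0.018 ≤ a1=0.361 → R1 fires; S=0 Z=13 R=4 Y=6 A=8
Draw 8: a1=0.000, a2=0.000, a3=3.939, a4=2.464, a0=6.403; τ=−ln(0.1382)/6.403=0.309 → t=1.161; u2·a0=0.4117·6.403=2.636; a1+a2=0.000 < 2.636 ≤ a1+…+a3=3.939 → R3 fires; S=2 Z=12 R=4 Y=7 A=8
Draw 9: a1=0.722, a2=2.256, a3=3.636, a4=2.464, a0=9.078; τ=−ln(0.8391)/9.078=0.019 → t=1.180; u2·a0=0.7539·9.078=6.844; a1+…+a3=6.614 < 6.844 ≤ a1+…+a4=9.078 → R4 fires; S=2 Z=13 R=4 Y=7 A=7
Draw 10: a1=0.722, a2=1.974, a3=3.939, a4=2.156, a0=8.791; τ=−ln(0.2389)/8.791=0.163 → t=1.343; u2·a0=0.8672·8.791=7.624; a1+…+a3=6.635 < 7.624 ≤ a1+…+a4=8.791 → R4 fires; S=2 Z=14 R=4 Y=7 A=6
Draw 11: a1=0.722, a2=1.692, a3=4.242, a4=1.848, a0=8.504; τ=−ln(0.3747)/8.504=0.115 → t=1.458; u2·a0=0.8833·8.504=7.512; a1+…+a3=6.656 < 7.512 ≤ a1+…+a4=8.504 → R4 fires; S=2 Z=15 R=4 Y=7 A=5
Draw 12: a1=0.722, a2=1.410, a3=4.545, a4=1.540, a0=8.217; τ=−ln(0.2816)/8.217=0.154 → t=1.612; u2·a0=0.0215·8.217=0.177 ≤ a1=0.722 → R1 fires; S=1 Z=15 R=5 Y=7 A=7
Draw 13: a1=0.361, a2=0.987, a3=4.545, a4=2.156, a0=8.049; τ=−ln(0.1144)/8.049=0.269 → t=1.882; u2·a0=0.1355·8.049=1.091; a1=0.361 < 1.091 ≤ a1+a2=1.348 → R2 fires; S=0 Z=17 R=5 Y=7 A=6
Draw 14: a1=0.000, a2=0.000, a3=5.151, a4=1.848, a0=6.999; τ=−ln(0.5003)/6.999=0.099 → t=1.981 > T=1.9: stop.
At T=1.9: S=0 Z=17 R=5 Y=7 A=6; the largest is Z.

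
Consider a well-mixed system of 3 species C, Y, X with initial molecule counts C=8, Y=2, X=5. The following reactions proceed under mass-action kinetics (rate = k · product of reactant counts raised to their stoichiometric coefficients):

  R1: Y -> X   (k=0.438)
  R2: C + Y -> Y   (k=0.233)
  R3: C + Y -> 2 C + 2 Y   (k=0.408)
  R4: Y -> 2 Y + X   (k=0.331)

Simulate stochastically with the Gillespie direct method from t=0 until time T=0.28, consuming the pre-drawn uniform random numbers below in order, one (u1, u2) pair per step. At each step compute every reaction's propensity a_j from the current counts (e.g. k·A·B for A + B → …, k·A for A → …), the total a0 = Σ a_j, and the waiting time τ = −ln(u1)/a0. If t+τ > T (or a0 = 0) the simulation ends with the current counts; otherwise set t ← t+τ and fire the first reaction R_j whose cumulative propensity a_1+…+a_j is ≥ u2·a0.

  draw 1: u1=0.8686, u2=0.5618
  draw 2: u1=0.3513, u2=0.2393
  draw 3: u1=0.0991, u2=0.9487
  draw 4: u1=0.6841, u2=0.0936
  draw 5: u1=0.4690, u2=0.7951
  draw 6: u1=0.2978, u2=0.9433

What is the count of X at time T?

t=0.000: C=8 Y=2 X=5
Draw 1: a1=0.876, a2=3.728, a3=6.528, a4=0.662, a0=11.794; τ=−ln(0.8686)/11.794=0.012 → t=0.012; u2·a0=0.5618·11.794=6.626; a1+a2=4.604 < 6.626 ≤ a1+…+a3=11.132 → R3 fires; C=9 Y=3 X=5
Draw 2: a1=1.314, a2=6.291, a3=11.016, a4=0.993, a0=19.614; τ=−ln(0.3513)/19.614=0.053 → t=0.065; u2·a0=0.2393·19.614=4.694; a1=1.314 < 4.694 ≤ a1+a2=7.605 → R2 fires; C=8 Y=3 X=5
Draw 3: a1=1.314, a2=5.592, a3=9.792, a4=0.993, a0=17.691; τ=−ln(0.0991)/17.691=0.131 → t=0.196; u2·a0=0.9487·17.691=16.783; a1+…+a3=16.698 < 16.783 ≤ a1+…+a4=17.691 → R4 fires; C=8 Y=4 X=6
Draw 4: a1=1.752, a2=7.456, a3=13.056, a4=1.324, a0=23.588; τ=−ln(0.6841)/23.588=0.016 → t=0.212; u2·a0=0.0936·23.588=2.208; a1=1.752 < 2.208 ≤ a1+a2=9.208 → R2 fires; C=7 Y=4 X=6
Draw 5: a1=1.752, a2=6.524, a3=11.424, a4=1.324, a0=21.024; τ=−ln(0.4690)/21.024=0.036 → t=0.248; u2·a0=0.7951·21.024=16.716; a1+a2=8.276 < 16.716 ≤ a1+…+a3=19.700 → R3 fires; C=8 Y=5 X=6
Draw 6: a1=2.190, a2=9.320, a3=16.320, a4=1.655, a0=29.485; τ=−ln(0.2978)/29.485=0.041 → t=0.289 > T=0.28: stop.
Read off X at T=0.28: 6

X at T = 6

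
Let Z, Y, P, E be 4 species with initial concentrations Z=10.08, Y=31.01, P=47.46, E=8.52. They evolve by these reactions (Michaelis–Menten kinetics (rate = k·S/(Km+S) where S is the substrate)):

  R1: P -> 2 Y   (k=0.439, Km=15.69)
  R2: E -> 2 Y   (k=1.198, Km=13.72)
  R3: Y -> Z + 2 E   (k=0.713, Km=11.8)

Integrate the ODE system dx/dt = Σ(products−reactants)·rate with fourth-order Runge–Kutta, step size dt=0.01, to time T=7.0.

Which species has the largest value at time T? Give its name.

Dominant species at T: P

RK4 with dt=0.01: 700 steps to T=7.0. Trajectory (selected grid times):
t=0.00: Z=10.08 Y=31.01 P=47.46 E=8.52
t=0.78: Z=10.48 Y=31.85 P=47.20 E=8.96
t=1.56: Z=10.89 Y=32.70 P=46.95 E=9.40
t=2.33: Z=11.30 Y=33.57 P=46.69 E=9.83
t=3.11: Z=11.71 Y=34.45 P=46.44 E=10.26
t=3.89: Z=12.12 Y=35.36 P=46.18 E=10.69
t=4.67: Z=12.54 Y=36.28 P=45.93 E=11.11
t=5.44: Z=12.96 Y=37.20 P=45.67 E=11.53
t=6.22: Z=13.38 Y=38.15 P=45.42 E=11.94
t=7.00: Z=13.81 Y=39.11 P=45.16 E=12.36
At T=7.0: Z=13.81 Y=39.11 P=45.16 E=12.36; the largest is P.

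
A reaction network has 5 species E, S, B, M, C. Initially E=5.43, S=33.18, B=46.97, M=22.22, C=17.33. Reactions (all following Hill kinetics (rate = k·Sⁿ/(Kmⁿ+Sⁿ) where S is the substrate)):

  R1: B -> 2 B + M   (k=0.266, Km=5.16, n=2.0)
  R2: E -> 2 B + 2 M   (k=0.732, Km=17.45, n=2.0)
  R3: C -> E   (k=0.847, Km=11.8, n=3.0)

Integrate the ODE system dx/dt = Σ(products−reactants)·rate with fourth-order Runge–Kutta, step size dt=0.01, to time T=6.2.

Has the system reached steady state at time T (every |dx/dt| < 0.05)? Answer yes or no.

Steady state at T: no

RK4 with dt=0.01: 620 steps to T=6.2. Trajectory (selected grid times):
t=0.00: E=5.43 S=33.18 B=46.97 M=22.22 C=17.33
t=0.69: E=5.82 S=33.18 B=47.25 M=22.50 C=16.89
t=1.38: E=6.20 S=33.18 B=47.54 M=22.79 C=16.46
t=2.07: E=6.56 S=33.18 B=47.84 M=23.09 C=16.04
t=2.76: E=6.91 S=33.18 B=48.15 M=23.40 C=15.62
t=3.44: E=7.24 S=33.18 B=48.47 M=23.72 C=15.22
t=4.13: E=7.56 S=33.18 B=48.80 M=24.05 C=14.83
t=4.82: E=7.86 S=33.18 B=49.15 M=24.40 C=14.45
t=5.51: E=8.14 S=33.18 B=49.51 M=24.76 C=14.07
t=6.20: E=8.41 S=33.18 B=49.87 M=25.12 C=13.71
Rates at T: R1=0.2632, R2=0.1380, R3=0.5173
dx/dt at T (Σ net stoichiometry × rate): E=+0.3793, S=+0.0000, B=+0.5392, M=+0.5392, C=-0.5173
Largest |dx/dt| is |+0.5392| (B) ≥ 0.05 → not steady.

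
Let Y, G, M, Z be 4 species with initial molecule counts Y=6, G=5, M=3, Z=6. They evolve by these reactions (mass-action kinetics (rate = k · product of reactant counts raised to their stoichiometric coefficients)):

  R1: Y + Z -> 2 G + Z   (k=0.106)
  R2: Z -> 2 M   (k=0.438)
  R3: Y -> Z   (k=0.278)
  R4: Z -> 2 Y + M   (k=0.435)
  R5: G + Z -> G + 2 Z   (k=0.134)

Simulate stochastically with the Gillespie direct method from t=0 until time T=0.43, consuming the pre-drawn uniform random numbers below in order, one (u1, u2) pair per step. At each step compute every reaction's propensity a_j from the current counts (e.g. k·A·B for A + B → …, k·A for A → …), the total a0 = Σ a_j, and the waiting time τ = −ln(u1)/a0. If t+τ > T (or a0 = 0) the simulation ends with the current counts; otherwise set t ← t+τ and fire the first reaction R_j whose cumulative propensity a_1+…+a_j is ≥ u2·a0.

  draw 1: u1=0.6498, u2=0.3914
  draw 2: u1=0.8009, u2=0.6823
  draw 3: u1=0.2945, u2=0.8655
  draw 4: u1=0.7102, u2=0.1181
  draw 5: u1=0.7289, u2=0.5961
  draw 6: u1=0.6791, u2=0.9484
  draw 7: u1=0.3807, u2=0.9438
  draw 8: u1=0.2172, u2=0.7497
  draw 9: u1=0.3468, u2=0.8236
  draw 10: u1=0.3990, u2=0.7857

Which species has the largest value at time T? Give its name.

Dominant species at T: Y

t=0.000: Y=6 G=5 M=3 Z=6
Draw 1: a1=3.816, a2=2.628, a3=1.668, a4=2.610, a5=4.020, a0=14.742; τ=−ln(0.6498)/14.742=0.029 → t=0.029; u2·a0=0.3914·14.742=5.770; a1=3.816 < 5.770 ≤ a1+a2=6.444 → R2 fires; Y=6 G=5 M=5 Z=5
Draw 2: a1=3.180, a2=2.190, a3=1.668, a4=2.175, a5=3.350, a0=12.563; τ=−ln(0.8009)/12.563=0.018 → t=0.047; u2·a0=0.6823·12.563=8.572; a1+…+a3=7.038 < 8.572 ≤ a1+…+a4=9.213 → R4 fires; Y=8 G=5 M=6 Z=4
Draw 3: a1=3.392, a2=1.752, a3=2.224, a4=1.740, a5=2.680, a0=11.788; τ=−ln(0.2945)/11.788=0.104 → t=0.151; u2·a0=0.8655·11.788=10.203; a1+…+a4=9.108 < 10.203 ≤ a1+…+a5=11.788 → R5 fires; Y=8 G=5 M=6 Z=5
Draw 4: a1=4.240, a2=2.190, a3=2.224, a4=2.175, a5=3.350, a0=14.179; τ=−ln(0.7102)/14.179=0.024 → t=0.175; u2·a0=0.1181·14.179=1.675 ≤ a1=4.240 → R1 fires; Y=7 G=7 M=6 Z=5
Draw 5: a1=3.710, a2=2.190, a3=1.946, a4=2.175, a5=4.690, a0=14.711; τ=−ln(0.7289)/14.711=0.021 → t=0.196; u2·a0=0.5961·14.711=8.769; a1+…+a3=7.846 < 8.769 ≤ a1+…+a4=10.021 → R4 fires; Y=9 G=7 M=7 Z=4
Draw 6: a1=3.816, a2=1.752, a3=2.502, a4=1.740, a5=3.752, a0=13.562; τ=−ln(0.6791)/13.562=0.029 → t=0.225; u2·a0=0.9484·13.562=12.862; a1+…+a4=9.810 < 12.862 ≤ a1+…+a5=13.562 → R5 fires; Y=9 G=7 M=7 Z=5
Draw 7: a1=4.770, a2=2.190, a3=2.502, a4=2.175, a5=4.690, a0=16.327; τ=−ln(0.3807)/16.327=0.059 → t=0.284; u2·a0=0.9438·16.327=15.409; a1+…+a4=11.637 < 15.409 ≤ a1+…+a5=16.327 → R5 fires; Y=9 G=7 M=7 Z=6
Draw 8: a1=5.724, a2=2.628, a3=2.502, a4=2.610, a5=5.628, a0=19.092; τ=−ln(0.2172)/19.092=0.080 → t=0.364; u2·a0=0.7497·19.092=14.313; a1+…+a4=13.464 < 14.313 ≤ a1+…+a5=19.092 → R5 fires; Y=9 G=7 M=7 Z=7
Draw 9: a1=6.678, a2=3.066, a3=2.502, a4=3.045, a5=6.566, a0=21.857; τ=−ln(0.3468)/21.857=0.048 → t=0.412; u2·a0=0.8236·21.857=18.001; a1+…+a4=15.291 < 18.001 ≤ a1+…+a5=21.857 → R5 fires; Y=9 G=7 M=7 Z=8
Draw 10: a1=7.632, a2=3.504, a3=2.502, a4=3.480, a5=7.504, a0=24.622; τ=−ln(0.3990)/24.622=0.037 → t=0.450 > T=0.43: stop.
At T=0.43: Y=9 G=7 M=7 Z=8; the largest is Y.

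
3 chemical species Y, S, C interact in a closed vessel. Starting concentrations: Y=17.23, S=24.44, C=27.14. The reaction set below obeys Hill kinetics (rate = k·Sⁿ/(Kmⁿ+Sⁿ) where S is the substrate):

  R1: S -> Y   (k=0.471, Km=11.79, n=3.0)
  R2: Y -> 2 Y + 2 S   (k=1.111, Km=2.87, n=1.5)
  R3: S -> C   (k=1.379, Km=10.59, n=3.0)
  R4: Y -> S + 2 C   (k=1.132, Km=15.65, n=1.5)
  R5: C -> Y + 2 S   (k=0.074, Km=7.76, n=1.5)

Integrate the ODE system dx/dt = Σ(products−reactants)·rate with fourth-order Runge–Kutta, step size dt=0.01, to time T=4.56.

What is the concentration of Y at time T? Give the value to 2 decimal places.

Y at T = 21.32

RK4 with dt=0.01: 456 steps to T=4.56. Trajectory (selected grid times):
t=0.00: Y=17.23 S=24.44 C=27.14
t=0.51: Y=17.70 S=25.01 C=28.38
t=1.01: Y=18.16 S=25.58 C=29.62
t=1.52: Y=18.62 S=26.16 C=30.89
t=2.03: Y=19.08 S=26.74 C=32.17
t=2.53: Y=19.53 S=27.32 C=33.44
t=3.04: Y=19.98 S=27.91 C=34.75
t=3.55: Y=20.44 S=28.50 C=36.07
t=4.05: Y=20.88 S=29.09 C=37.38
t=4.56: Y=21.32 S=29.70 C=38.72
Read off Y at T=4.56: 21.32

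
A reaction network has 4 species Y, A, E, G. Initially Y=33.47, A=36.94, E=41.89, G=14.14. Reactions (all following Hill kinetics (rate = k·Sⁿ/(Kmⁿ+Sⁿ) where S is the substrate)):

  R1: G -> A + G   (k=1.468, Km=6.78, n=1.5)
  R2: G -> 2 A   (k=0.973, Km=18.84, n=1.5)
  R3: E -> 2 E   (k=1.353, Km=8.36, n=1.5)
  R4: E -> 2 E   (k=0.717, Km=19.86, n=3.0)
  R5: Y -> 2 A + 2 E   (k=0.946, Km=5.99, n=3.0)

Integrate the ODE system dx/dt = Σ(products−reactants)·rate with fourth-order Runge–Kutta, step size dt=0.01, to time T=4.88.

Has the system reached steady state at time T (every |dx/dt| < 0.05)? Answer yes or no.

Steady state at T: no

RK4 with dt=0.01: 488 steps to T=4.88. Trajectory (selected grid times):
t=0.00: Y=33.47 A=36.94 E=41.89 G=14.14
t=0.54: Y=32.96 A=38.96 E=43.93 G=13.93
t=1.08: Y=32.45 A=40.97 E=45.98 G=13.73
t=1.63: Y=31.94 A=43.01 E=48.07 G=13.53
t=2.17: Y=31.43 A=45.00 E=50.13 G=13.33
t=2.71: Y=30.92 A=46.99 E=52.20 G=13.14
t=3.25: Y=30.42 A=48.96 E=54.27 G=12.94
t=3.80: Y=29.90 A=50.96 E=56.38 G=12.75
t=4.34: Y=29.39 A=52.92 E=58.46 G=12.56
t=4.88: Y=28.89 A=54.87 E=60.54 G=12.38
Rates at T: R1=1.0446, R2=0.3382, R3=1.2870, R4=0.6925, R5=0.9376
dx/dt at T (Σ net stoichiometry × rate): Y=-0.9376, A=+3.5962, E=+3.8548, G=-0.3382
Largest |dx/dt| is |+3.8548| (E) ≥ 0.05 → not steady.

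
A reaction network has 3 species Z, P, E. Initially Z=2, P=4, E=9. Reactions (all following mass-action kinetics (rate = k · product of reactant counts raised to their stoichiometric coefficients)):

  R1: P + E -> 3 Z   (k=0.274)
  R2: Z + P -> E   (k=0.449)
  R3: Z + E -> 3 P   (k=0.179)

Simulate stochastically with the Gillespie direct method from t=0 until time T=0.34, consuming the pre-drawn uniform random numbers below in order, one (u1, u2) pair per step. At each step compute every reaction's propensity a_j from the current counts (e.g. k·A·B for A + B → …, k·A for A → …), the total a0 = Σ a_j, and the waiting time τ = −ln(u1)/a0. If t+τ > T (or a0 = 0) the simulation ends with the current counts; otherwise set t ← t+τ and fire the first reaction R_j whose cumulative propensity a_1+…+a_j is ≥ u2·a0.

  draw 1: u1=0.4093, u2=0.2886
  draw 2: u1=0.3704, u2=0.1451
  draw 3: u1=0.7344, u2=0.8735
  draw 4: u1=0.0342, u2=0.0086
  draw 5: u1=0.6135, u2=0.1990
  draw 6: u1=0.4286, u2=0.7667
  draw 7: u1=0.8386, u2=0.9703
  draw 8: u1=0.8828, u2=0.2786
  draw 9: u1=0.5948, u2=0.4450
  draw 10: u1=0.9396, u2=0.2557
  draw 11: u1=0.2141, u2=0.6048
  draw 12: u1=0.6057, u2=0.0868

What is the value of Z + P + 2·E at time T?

Value at T = 24

Check how each reaction changes W = Z + P + 2·E (weight of products minus weight of reactants):
R1: P + E -> 3 Z: (1·3) − (1·1 + 2·1) = 3 − 3 = 0
R2: Z + P -> E: (2·1) − (1·1 + 1·1) = 2 − 2 = 0
R3: Z + E -> 3 P: (1·3) − (1·1 + 2·1) = 3 − 3 = 0
Every reaction leaves W unchanged, so W is conserved and no simulation is needed: W(T) = W(0) = 2 + 4 + 2·9 = 24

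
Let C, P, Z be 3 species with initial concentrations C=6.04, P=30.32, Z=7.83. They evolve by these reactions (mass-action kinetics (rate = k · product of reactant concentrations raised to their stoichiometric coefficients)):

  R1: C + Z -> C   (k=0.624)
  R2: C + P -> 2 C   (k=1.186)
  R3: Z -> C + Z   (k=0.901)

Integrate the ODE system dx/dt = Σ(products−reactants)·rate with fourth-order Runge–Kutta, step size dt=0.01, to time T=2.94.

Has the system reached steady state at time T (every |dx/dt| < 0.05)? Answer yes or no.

RK4 with dt=0.01: 294 steps to T=2.94. Trajectory (selected grid times):
t=0.00: C=6.04 P=30.32 Z=7.83
t=0.33: C=36.89 P=0.00 Z=0.01
t=0.65: C=36.89 P=0.00 Z=0.00
t=0.98: C=36.89 P=0.00 Z=0.00
t=1.31: C=36.89 P=0.00 Z=0.00
t=1.63: C=36.89 P=0.00 Z=0.00
t=1.96: C=36.89 P=0.00 Z=0.00
t=2.29: C=36.89 P=0.00 Z=0.00
t=2.61: C=36.89 P=0.00 Z=0.00
t=2.94: C=36.89 P=0.00 Z=0.00
Rates at T: R1=0.0000, R2=0.0000, R3=0.0000
dx/dt at T (Σ net stoichiometry × rate): C=+0.0000, P=-0.0000, Z=-0.0000
Largest |dx/dt| is |-0.0000| (Z) < 0.05 → steady.

Steady state at T: yes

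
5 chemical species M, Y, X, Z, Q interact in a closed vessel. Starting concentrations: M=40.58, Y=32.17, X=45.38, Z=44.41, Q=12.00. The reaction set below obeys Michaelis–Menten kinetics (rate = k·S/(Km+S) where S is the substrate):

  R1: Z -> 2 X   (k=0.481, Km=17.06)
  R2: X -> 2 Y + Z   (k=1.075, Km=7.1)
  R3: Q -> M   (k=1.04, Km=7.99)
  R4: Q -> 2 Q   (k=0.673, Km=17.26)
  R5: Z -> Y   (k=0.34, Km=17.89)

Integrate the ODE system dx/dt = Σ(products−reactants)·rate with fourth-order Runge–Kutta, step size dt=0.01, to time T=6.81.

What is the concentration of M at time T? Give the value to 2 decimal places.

M at T = 44.65

RK4 with dt=0.01: 681 steps to T=6.81. Trajectory (selected grid times):
t=0.00: M=40.58 Y=32.17 X=45.38 Z=44.41 Q=12.00
t=0.76: M=41.05 Y=33.77 X=45.20 Z=44.67 Q=11.74
t=1.51: M=41.51 Y=35.34 X=45.03 Z=44.92 Q=11.48
t=2.27: M=41.98 Y=36.94 X=44.85 Z=45.18 Q=11.22
t=3.03: M=42.44 Y=38.53 X=44.68 Z=45.43 Q=10.96
t=3.78: M=42.89 Y=40.11 X=44.51 Z=45.68 Q=10.70
t=4.54: M=43.34 Y=41.70 X=44.34 Z=45.93 Q=10.45
t=5.30: M=43.78 Y=43.30 X=44.17 Z=46.18 Q=10.19
t=6.05: M=44.22 Y=44.87 X=44.00 Z=46.43 Q=9.94
t=6.81: M=44.65 Y=46.46 X=43.83 Z=46.68 Q=9.69
Read off M at T=6.81: 44.65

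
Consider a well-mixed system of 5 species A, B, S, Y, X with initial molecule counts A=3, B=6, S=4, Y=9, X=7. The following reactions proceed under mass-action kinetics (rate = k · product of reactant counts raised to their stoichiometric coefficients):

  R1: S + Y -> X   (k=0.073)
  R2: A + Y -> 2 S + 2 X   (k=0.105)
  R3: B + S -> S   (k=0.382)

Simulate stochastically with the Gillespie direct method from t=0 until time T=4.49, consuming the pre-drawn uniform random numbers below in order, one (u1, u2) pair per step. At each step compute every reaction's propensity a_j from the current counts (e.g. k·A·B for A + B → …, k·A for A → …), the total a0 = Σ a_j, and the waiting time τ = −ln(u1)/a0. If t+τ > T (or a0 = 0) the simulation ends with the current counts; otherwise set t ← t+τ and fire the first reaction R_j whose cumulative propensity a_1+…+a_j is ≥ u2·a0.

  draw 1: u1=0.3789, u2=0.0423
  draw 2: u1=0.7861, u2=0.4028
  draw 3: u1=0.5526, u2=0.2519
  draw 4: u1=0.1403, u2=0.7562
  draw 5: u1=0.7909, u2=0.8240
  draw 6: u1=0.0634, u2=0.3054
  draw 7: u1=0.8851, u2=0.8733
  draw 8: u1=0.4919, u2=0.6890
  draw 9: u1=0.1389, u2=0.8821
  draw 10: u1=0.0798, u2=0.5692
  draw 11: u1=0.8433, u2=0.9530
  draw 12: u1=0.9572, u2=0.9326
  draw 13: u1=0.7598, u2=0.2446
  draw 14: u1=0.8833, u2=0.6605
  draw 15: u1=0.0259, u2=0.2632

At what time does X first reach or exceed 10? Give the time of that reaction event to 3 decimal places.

t=0.000: A=3 B=6 S=4 Y=9 X=7
Draw 1: a1=2.628, a2=2.835, a3=9.168, a0=14.631; τ=−ln(0.3789)/14.631=0.066 → t=0.066; u2·a0=0.0423·14.631=0.619 ≤ a1=2.628 → R1 fires; A=3 B=6 S=3 Y=8 X=8
Draw 2: a1=1.752, a2=2.520, a3=6.876, a0=11.148; τ=−ln(0.7861)/11.148=0.022 → t=0.088; u2·a0=0.4028·11.148=4.490; a1+a2=4.272 < 4.490 ≤ a1+…+a3=11.148 → R3 fires; A=3 B=5 S=3 Y=8 X=8
Draw 3: a1=1.752, a2=2.520, a3=5.730, a0=10.002; τ=−ln(0.5526)/10.002=0.059 → t=0.147; u2·a0=0.2519·10.002=2.520; a1=1.752 < 2.520 ≤ a1+a2=4.272 → R2 fires; A=2 B=5 S=5 Y=7 X=10
Draw 4: a1=2.555, a2=1.470, a3=9.550, a0=13.575; τ=−ln(0.1403)/13.575=0.145 → t=0.292; u2·a0=0.7562·13.575=10.265; a1+a2=4.025 < 10.265 ≤ a1+…+a3=13.575 → R3 fires; A=2 B=4 S=5 Y=7 X=10
Draw 5: a1=2.555, a2=1.470, a3=7.640, a0=11.665; τ=−ln(0.7909)/11.665=0.020 → t=0.312; u2·a0=0.8240·11.665=9.612; a1+a2=4.025 < 9.612 ≤ a1+…+a3=11.665 → R3 fires; A=2 B=3 S=5 Y=7 X=10
Draw 6: a1=2.555, a2=1.470, a3=5.730, a0=9.755; τ=−ln(0.0634)/9.755=0.283 → t=0.595; u2·a0=0.3054·9.755=2.979; a1=2.555 < 2.979 ≤ a1+a2=4.025 → R2 fires; A=1 B=3 S=7 Y=6 X=12
Draw 7: a1=3.066, a2=0.630, a3=8.022, a0=11.718; τ=−ln(0.8851)/11.718=0.010 → t=0.605; u2·a0=0.8733·11.718=10.233; a1+a2=3.696 < 10.233 ≤ a1+…+a3=11.718 → R3 fires; A=1 B=2 S=7 Y=6 X=12
Draw 8: a1=3.066, a2=0.630, a3=5.348, a0=9.044; τ=−ln(0.4919)/9.044=0.078 → t=0.684; u2·a0=0.6890·9.044=6.231; a1+a2=3.696 < 6.231 ≤ a1+…+a3=9.044 → R3 fires; A=1 B=1 S=7 Y=6 X=12
Draw 9: a1=3.066, a2=0.630, a3=2.674, a0=6.370; τ=−ln(0.1389)/6.370=0.310 → t=0.994; u2·a0=0.8821·6.370=5.619; a1+a2=3.696 < 5.619 ≤ a1+…+a3=6.370 → R3 fires; A=1 B=0 S=7 Y=6 X=12
Draw 10: a1=3.066, a2=0.630, a3=0.000, a0=3.696; τ=−ln(0.0798)/3.696=0.684 → t=1.678; u2·a0=0.5692·3.696=2.104 ≤ a1=3.066 → R1 fires; A=1 B=0 S=6 Y=5 X=13
Draw 11: a1=2.190, a2=0.525, a3=0.000, a0=2.715; τ=−ln(0.8433)/2.715=0.063 → t=1.740; u2·a0=0.9530·2.715=2.587; a1=2.190 < 2.587 ≤ a1+a2=2.715 → R2 fires; A=0 B=0 S=8 Y=4 X=15
Draw 12: a1=2.336, a2=0.000, a3=0.000, a0=2.336; τ=−ln(0.9572)/2.336=0.019 → t=1.759; u2·a0=0.9326·2.336=2.179 ≤ a1=2.336 → R1 fires; A=0 B=0 S=7 Y=3 X=16
Draw 13: a1=1.533, a2=0.000, a3=0.000, a0=1.533; τ=−ln(0.7598)/1.533=0.179 → t=1.938; u2·a0=0.2446·1.533=0.375 ≤ a1=1.533 → R1 fires; A=0 B=0 S=6 Y=2 X=17
Draw 14: a1=0.876, a2=0.000, a3=0.000, a0=0.876; τ=−ln(0.8833)/0.876=0.142 → t=2.080; u2·a0=0.6605·0.876=0.579 ≤ a1=0.876 → R1 fires; A=0 B=0 S=5 Y=1 X=18
Draw 15: a1=0.365, a2=0.000, a3=0.000, a0=0.365; τ=−ln(0.0259)/0.365=10.010 → t=12.090 > T=4.49: stop.
X first becomes ≥ 10 when it reaches 10 at the event at t=0.147.

Threshold first reached at t = 0.147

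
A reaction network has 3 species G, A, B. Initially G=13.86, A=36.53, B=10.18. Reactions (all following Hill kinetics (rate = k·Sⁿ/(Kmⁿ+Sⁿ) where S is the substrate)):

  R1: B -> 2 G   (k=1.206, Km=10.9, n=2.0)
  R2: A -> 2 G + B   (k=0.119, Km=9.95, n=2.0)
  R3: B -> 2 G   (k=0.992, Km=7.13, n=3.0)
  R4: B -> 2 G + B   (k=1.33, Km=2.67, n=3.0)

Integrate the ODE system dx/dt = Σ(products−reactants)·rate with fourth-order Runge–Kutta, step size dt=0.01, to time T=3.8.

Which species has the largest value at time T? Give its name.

Dominant species at T: A

RK4 with dt=0.01: 380 steps to T=3.8. Trajectory (selected grid times):
t=0.00: G=13.86 A=36.53 B=10.18
t=0.42: G=16.12 A=36.48 B=9.69
t=0.84: G=18.32 A=36.44 B=9.23
t=1.27: G=20.52 A=36.39 B=8.78
t=1.69: G=22.61 A=36.34 B=8.37
t=2.11: G=24.65 A=36.30 B=7.98
t=2.53: G=26.64 A=36.25 B=7.62
t=2.96: G=28.61 A=36.20 B=7.28
t=3.38: G=30.48 A=36.16 B=6.97
t=3.80: G=32.30 A=36.11 B=6.68
At T=3.8: G=32.30 A=36.11 B=6.68; the largest is A.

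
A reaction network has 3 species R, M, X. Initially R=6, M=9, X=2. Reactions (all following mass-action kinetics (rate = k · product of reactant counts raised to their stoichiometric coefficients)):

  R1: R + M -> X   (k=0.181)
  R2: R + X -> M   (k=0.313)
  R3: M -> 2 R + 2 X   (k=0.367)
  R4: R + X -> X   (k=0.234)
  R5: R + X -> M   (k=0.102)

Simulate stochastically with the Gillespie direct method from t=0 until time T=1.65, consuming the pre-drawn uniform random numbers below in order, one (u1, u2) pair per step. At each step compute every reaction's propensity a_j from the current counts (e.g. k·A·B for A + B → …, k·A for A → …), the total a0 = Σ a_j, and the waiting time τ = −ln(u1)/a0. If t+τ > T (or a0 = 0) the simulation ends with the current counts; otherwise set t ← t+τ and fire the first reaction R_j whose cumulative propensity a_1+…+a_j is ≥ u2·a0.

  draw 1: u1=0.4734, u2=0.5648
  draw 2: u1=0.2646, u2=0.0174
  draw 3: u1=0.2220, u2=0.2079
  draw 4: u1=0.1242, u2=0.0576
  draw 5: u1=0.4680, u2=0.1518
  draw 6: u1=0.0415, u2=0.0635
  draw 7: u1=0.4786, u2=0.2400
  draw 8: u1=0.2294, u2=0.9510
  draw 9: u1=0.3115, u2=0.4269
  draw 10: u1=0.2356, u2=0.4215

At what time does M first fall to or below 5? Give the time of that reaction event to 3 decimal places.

t=0.000: R=6 M=9 X=2
Draw 1: a1=9.774, a2=3.756, a3=3.303, a4=2.808, a5=1.224, a0=20.865; τ=−ln(0.4734)/20.865=0.036 → t=0.036; u2·a0=0.5648·20.865=11.785; a1=9.774 < 11.785 ≤ a1+a2=13.530 → R2 fires; R=5 M=10 X=1
Draw 2: a1=9.050, a2=1.565, a3=3.670, a4=1.170, a5=0.510, a0=15.965; τ=−ln(0.2646)/15.965=0.083 → t=0.119; u2·a0=0.0174·15.965=0.278 ≤ a1=9.050 → R1 fires; R=4 M=9 X=2
Draw 3: a1=6.516, a2=2.504, a3=3.303, a4=1.872, a5=0.816, a0=15.011; τ=−ln(0.2220)/15.011=0.100 → t=0.219; u2·a0=0.2079·15.011=3.121 ≤ a1=6.516 → R1 fires; R=3 M=8 X=3
Draw 4: a1=4.344, a2=2.817, a3=2.936, a4=2.106, a5=0.918, a0=13.121; τ=−ln(0.1242)/13.121=0.159 → t=0.378; u2·a0=0.0576·13.121=0.756 ≤ a1=4.344 → R1 fires; R=2 M=7 X=4
Draw 5: a1=2.534, a2=2.504, a3=2.569, a4=1.872, a5=0.816, a0=10.295; τ=−ln(0.4680)/10.295=0.074 → t=0.452; u2·a0=0.1518·10.295=1.563 ≤ a1=2.534 → R1 fires; R=1 M=6 X=5
Draw 6: a1=1.086, a2=1.565, a3=2.202, a4=1.170, a5=0.510, a0=6.533; τ=−ln(0.0415)/6.533=0.487 → t=0.939; u2·a0=0.0635·6.533=0.415 ≤ a1=1.086 → R1 fires; R=0 M=5 X=6
Draw 7: a1=0.000, a2=0.000, a3=1.835, a4=0.000, a5=0.000, a0=1.835; τ=−ln(0.4786)/1.835=0.402 → t=1.341; u2·a0=0.2400·1.835=0.440; a1+a2=0.000 < 0.440 ≤ a1+…+a3=1.835 → R3 fires; R=2 M=4 X=8
Draw 8: a1=1.448, a2=5.008, a3=1.468, a4=3.744, a5=1.632, a0=13.300; τ=−ln(0.2294)/13.300=0.111 → t=1.451; u2·a0=0.9510·13.300=12.648; a1+…+a4=11.668 < 12.648 ≤ a1+…+a5=13.300 → R5 fires; R=1 M=5 X=7
Draw 9: a1=0.905, a2=2.191, a3=1.835, a4=1.638, a5=0.714, a0=7.283; τ=−ln(0.3115)/7.283=0.160 → t=1.612; u2·a0=0.4269·7.283=3.109; a1+a2=3.096 < 3.109 ≤ a1+…+a3=4.931 → R3 fires; R=3 M=4 X=9
Draw 10: a1=2.172, a2=8.451, a3=1.468, a4=6.318, a5=2.754, a0=21.163; τ=−ln(0.2356)/21.163=0.068 → t=1.680 > T=1.65: stop.
M first becomes ≤ 5 when it reaches 5 at the event at t=0.939.

Threshold first reached at t = 0.939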